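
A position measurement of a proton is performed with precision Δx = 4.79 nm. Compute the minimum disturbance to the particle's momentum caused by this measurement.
1.101 × 10^-26 kg·m/s

The uncertainty principle implies that measuring position disturbs momentum:
ΔxΔp ≥ ℏ/2

When we measure position with precision Δx, we necessarily introduce a momentum uncertainty:
Δp ≥ ℏ/(2Δx)
Δp_min = (1.055e-34 J·s) / (2 × 4.790e-09 m)
Δp_min = 1.101e-26 kg·m/s

The more precisely we measure position, the greater the momentum disturbance.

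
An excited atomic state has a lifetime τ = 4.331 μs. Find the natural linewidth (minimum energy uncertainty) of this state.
75.988 peV

Using the energy-time uncertainty principle:
ΔEΔt ≥ ℏ/2

The lifetime τ represents the time uncertainty Δt.
The natural linewidth (minimum energy uncertainty) is:

ΔE = ℏ/(2τ)
ΔE = (1.055e-34 J·s) / (2 × 4.331e-06 s)
ΔE = 1.217e-29 J = 75.988 peV

This natural linewidth limits the precision of spectroscopic measurements.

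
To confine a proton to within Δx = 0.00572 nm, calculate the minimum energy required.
158.548 meV

Localizing a particle requires giving it sufficient momentum uncertainty:

1. From uncertainty principle: Δp ≥ ℏ/(2Δx)
   Δp_min = (1.055e-34 J·s) / (2 × 5.720e-12 m)
   Δp_min = 9.218e-24 kg·m/s

2. This momentum uncertainty corresponds to kinetic energy:
   KE ≈ (Δp)²/(2m) = (9.218e-24)²/(2 × 1.673e-27 kg)
   KE = 2.540e-20 J = 158.548 meV

Tighter localization requires more energy.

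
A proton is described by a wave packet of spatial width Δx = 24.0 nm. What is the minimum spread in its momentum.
2.197 × 10^-27 kg·m/s

For a wave packet, the spatial width Δx and momentum spread Δp are related by the uncertainty principle:
ΔxΔp ≥ ℏ/2

The minimum momentum spread is:
Δp_min = ℏ/(2Δx)
Δp_min = (1.055e-34 J·s) / (2 × 2.400e-08 m)
Δp_min = 2.197e-27 kg·m/s

A wave packet cannot have both a well-defined position and well-defined momentum.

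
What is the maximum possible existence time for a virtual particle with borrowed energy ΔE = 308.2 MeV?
1.068 ys

Using the energy-time uncertainty principle:
ΔEΔt ≥ ℏ/2

For a virtual particle borrowing energy ΔE, the maximum lifetime is:
Δt_max = ℏ/(2ΔE)

Converting energy:
ΔE = 308.2 MeV = 4.938e-11 J

Δt_max = (1.055e-34 J·s) / (2 × 4.938e-11 J)
Δt_max = 1.068e-24 s = 1.068 ys

Virtual particles with higher borrowed energy exist for shorter times.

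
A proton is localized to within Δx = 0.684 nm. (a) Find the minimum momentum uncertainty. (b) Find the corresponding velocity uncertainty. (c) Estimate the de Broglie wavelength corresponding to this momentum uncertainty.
(a) Δp_min = 7.709 × 10^-26 kg·m/s
(b) Δv_min = 46.088 m/s
(c) λ_dB = 8.595 nm

Step-by-step:

(a) From the uncertainty principle:
Δp_min = ℏ/(2Δx) = (1.055e-34 J·s)/(2 × 6.840e-10 m) = 7.709e-26 kg·m/s

(b) The velocity uncertainty:
Δv = Δp/m = (7.709e-26 kg·m/s)/(1.673e-27 kg) = 4.609e+01 m/s = 46.088 m/s

(c) The de Broglie wavelength for this momentum:
λ = h/p = (6.626e-34 J·s)/(7.709e-26 kg·m/s) = 8.595e-09 m = 8.595 nm

Note: The de Broglie wavelength is comparable to the localization size, as expected from wave-particle duality.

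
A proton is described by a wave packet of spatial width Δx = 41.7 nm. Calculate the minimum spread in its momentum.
1.264 × 10^-27 kg·m/s

For a wave packet, the spatial width Δx and momentum spread Δp are related by the uncertainty principle:
ΔxΔp ≥ ℏ/2

The minimum momentum spread is:
Δp_min = ℏ/(2Δx)
Δp_min = (1.055e-34 J·s) / (2 × 4.170e-08 m)
Δp_min = 1.264e-27 kg·m/s

A wave packet cannot have both a well-defined position and well-defined momentum.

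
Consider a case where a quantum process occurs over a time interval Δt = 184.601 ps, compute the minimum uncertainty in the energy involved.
1.783 μeV

Using the energy-time uncertainty principle:
ΔEΔt ≥ ℏ/2

The minimum uncertainty in energy is:
ΔE_min = ℏ/(2Δt)
ΔE_min = (1.055e-34 J·s) / (2 × 1.846e-10 s)
ΔE_min = 2.856e-25 J = 1.783 μeV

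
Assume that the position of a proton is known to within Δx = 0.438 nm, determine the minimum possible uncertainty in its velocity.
71.974 m/s

Using the Heisenberg uncertainty principle and Δp = mΔv:
ΔxΔp ≥ ℏ/2
Δx(mΔv) ≥ ℏ/2

The minimum uncertainty in velocity is:
Δv_min = ℏ/(2mΔx)
Δv_min = (1.055e-34 J·s) / (2 × 1.673e-27 kg × 4.380e-10 m)
Δv_min = 7.197e+01 m/s = 71.974 m/s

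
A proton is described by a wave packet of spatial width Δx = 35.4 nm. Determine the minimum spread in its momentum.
1.490 × 10^-27 kg·m/s

For a wave packet, the spatial width Δx and momentum spread Δp are related by the uncertainty principle:
ΔxΔp ≥ ℏ/2

The minimum momentum spread is:
Δp_min = ℏ/(2Δx)
Δp_min = (1.055e-34 J·s) / (2 × 3.540e-08 m)
Δp_min = 1.490e-27 kg·m/s

A wave packet cannot have both a well-defined position and well-defined momentum.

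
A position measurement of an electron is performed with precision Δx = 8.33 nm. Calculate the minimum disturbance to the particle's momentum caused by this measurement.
6.330 × 10^-27 kg·m/s

The uncertainty principle implies that measuring position disturbs momentum:
ΔxΔp ≥ ℏ/2

When we measure position with precision Δx, we necessarily introduce a momentum uncertainty:
Δp ≥ ℏ/(2Δx)
Δp_min = (1.055e-34 J·s) / (2 × 8.330e-09 m)
Δp_min = 6.330e-27 kg·m/s

The more precisely we measure position, the greater the momentum disturbance.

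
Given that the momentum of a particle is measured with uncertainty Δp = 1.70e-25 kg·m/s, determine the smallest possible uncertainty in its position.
310.168 pm

Using the Heisenberg uncertainty principle:
ΔxΔp ≥ ℏ/2

The minimum uncertainty in position is:
Δx_min = ℏ/(2Δp)
Δx_min = (1.055e-34 J·s) / (2 × 1.700e-25 kg·m/s)
Δx_min = 3.102e-10 m = 310.168 pm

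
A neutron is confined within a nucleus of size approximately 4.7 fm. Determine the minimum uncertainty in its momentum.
1.122 × 10^-20 kg·m/s

Using the Heisenberg uncertainty principle:
ΔxΔp ≥ ℏ/2

With Δx ≈ L = 4.700e-15 m (the confinement size):
Δp_min = ℏ/(2Δx)
Δp_min = (1.055e-34 J·s) / (2 × 4.700e-15 m)
Δp_min = 1.122e-20 kg·m/s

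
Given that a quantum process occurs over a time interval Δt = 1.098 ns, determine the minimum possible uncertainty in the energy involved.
299.732 neV

Using the energy-time uncertainty principle:
ΔEΔt ≥ ℏ/2

The minimum uncertainty in energy is:
ΔE_min = ℏ/(2Δt)
ΔE_min = (1.055e-34 J·s) / (2 × 1.098e-09 s)
ΔE_min = 4.802e-26 J = 299.732 neV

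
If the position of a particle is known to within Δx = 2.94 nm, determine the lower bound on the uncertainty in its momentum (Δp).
1.793 × 10^-26 kg·m/s

Using the Heisenberg uncertainty principle:
ΔxΔp ≥ ℏ/2

The minimum uncertainty in momentum is:
Δp_min = ℏ/(2Δx)
Δp_min = (1.055e-34 J·s) / (2 × 2.940e-09 m)
Δp_min = 1.793e-26 kg·m/s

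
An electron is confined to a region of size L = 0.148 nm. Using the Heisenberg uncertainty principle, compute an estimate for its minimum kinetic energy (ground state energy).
434.850 meV

Using the uncertainty principle to estimate ground state energy:

1. The position uncertainty is approximately the confinement size:
   Δx ≈ L = 1.480e-10 m

2. From ΔxΔp ≥ ℏ/2, the minimum momentum uncertainty is:
   Δp ≈ ℏ/(2L) = 3.563e-25 kg·m/s

3. The kinetic energy is approximately:
   KE ≈ (Δp)²/(2m) = (3.563e-25)²/(2 × 9.109e-31 kg)
   KE ≈ 6.967e-20 J = 434.850 meV

This is an order-of-magnitude estimate of the ground state energy.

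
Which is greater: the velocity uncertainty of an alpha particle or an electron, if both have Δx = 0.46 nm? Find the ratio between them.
The electron has the larger minimum velocity uncertainty, by a ratio of 7294.3.

For both particles, Δp_min = ℏ/(2Δx) = 1.146e-25 kg·m/s (same for both).

The velocity uncertainty is Δv = Δp/m:
- alpha particle: Δv = 1.146e-25 / 6.645e-27 = 1.725e+01 m/s = 17.251 m/s
- electron: Δv = 1.146e-25 / 9.109e-31 = 1.258e+05 m/s = 125.834 km/s

Ratio: 1.258e+05 / 1.725e+01 = 7294.3

The lighter particle has larger velocity uncertainty because Δv ∝ 1/m.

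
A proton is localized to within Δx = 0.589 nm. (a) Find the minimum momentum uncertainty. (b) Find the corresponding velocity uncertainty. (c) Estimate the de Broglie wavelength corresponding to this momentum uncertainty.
(a) Δp_min = 8.952 × 10^-26 kg·m/s
(b) Δv_min = 53.522 m/s
(c) λ_dB = 7.402 nm

Step-by-step:

(a) From the uncertainty principle:
Δp_min = ℏ/(2Δx) = (1.055e-34 J·s)/(2 × 5.890e-10 m) = 8.952e-26 kg·m/s

(b) The velocity uncertainty:
Δv = Δp/m = (8.952e-26 kg·m/s)/(1.673e-27 kg) = 5.352e+01 m/s = 53.522 m/s

(c) The de Broglie wavelength for this momentum:
λ = h/p = (6.626e-34 J·s)/(8.952e-26 kg·m/s) = 7.402e-09 m = 7.402 nm

Note: The de Broglie wavelength is comparable to the localization size, as expected from wave-particle duality.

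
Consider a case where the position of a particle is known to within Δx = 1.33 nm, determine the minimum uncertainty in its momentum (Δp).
3.965 × 10^-26 kg·m/s

Using the Heisenberg uncertainty principle:
ΔxΔp ≥ ℏ/2

The minimum uncertainty in momentum is:
Δp_min = ℏ/(2Δx)
Δp_min = (1.055e-34 J·s) / (2 × 1.330e-09 m)
Δp_min = 3.965e-26 kg·m/s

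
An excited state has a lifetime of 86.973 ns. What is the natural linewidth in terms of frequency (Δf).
914.968 kHz

Using the energy-time uncertainty principle and E = hf:
ΔEΔt ≥ ℏ/2
hΔf·Δt ≥ ℏ/2

The minimum frequency uncertainty is:
Δf = ℏ/(2hτ) = 1/(4πτ)
Δf = 1/(4π × 8.697e-08 s)
Δf = 9.150e+05 Hz = 914.968 kHz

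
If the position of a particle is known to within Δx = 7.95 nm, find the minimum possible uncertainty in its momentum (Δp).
6.633 × 10^-27 kg·m/s

Using the Heisenberg uncertainty principle:
ΔxΔp ≥ ℏ/2

The minimum uncertainty in momentum is:
Δp_min = ℏ/(2Δx)
Δp_min = (1.055e-34 J·s) / (2 × 7.950e-09 m)
Δp_min = 6.633e-27 kg·m/s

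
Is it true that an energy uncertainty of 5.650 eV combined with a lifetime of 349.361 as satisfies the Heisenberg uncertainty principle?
Yes, it satisfies the uncertainty relation.

Calculate the product ΔEΔt:
ΔE = 5.650 eV = 9.052e-19 J
ΔEΔt = (9.052e-19 J) × (3.494e-16 s)
ΔEΔt = 3.163e-34 J·s

Compare to the minimum allowed value ℏ/2:
ℏ/2 = 5.273e-35 J·s

Since ΔEΔt = 3.163e-34 J·s ≥ 5.273e-35 J·s = ℏ/2,
this satisfies the uncertainty relation.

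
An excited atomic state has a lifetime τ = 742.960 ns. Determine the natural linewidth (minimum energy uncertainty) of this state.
442.966 peV

Using the energy-time uncertainty principle:
ΔEΔt ≥ ℏ/2

The lifetime τ represents the time uncertainty Δt.
The natural linewidth (minimum energy uncertainty) is:

ΔE = ℏ/(2τ)
ΔE = (1.055e-34 J·s) / (2 × 7.430e-07 s)
ΔE = 7.097e-29 J = 442.966 peV

This natural linewidth limits the precision of spectroscopic measurements.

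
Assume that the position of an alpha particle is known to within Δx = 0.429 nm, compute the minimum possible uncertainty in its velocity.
18.498 m/s

Using the Heisenberg uncertainty principle and Δp = mΔv:
ΔxΔp ≥ ℏ/2
Δx(mΔv) ≥ ℏ/2

The minimum uncertainty in velocity is:
Δv_min = ℏ/(2mΔx)
Δv_min = (1.055e-34 J·s) / (2 × 6.645e-27 kg × 4.290e-10 m)
Δv_min = 1.850e+01 m/s = 18.498 m/s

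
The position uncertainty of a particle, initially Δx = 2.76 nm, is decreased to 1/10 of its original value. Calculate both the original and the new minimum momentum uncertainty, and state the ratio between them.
Original Δp_min = 1.910 × 10^-26 kg·m/s; new Δp'_min = 1.910 × 10^-25 kg·m/s; ratio Δp'_min/Δp_min = 10.

From the uncertainty principle ΔxΔp ≥ ℏ/2, the minimum momentum uncertainty is Δp_min = ℏ/(2Δx).

Original (Δx = 2.76 nm = 2.760e-09 m):
Δp_min = (1.055e-34 J·s)/(2 × 2.760e-09 m) = 1.910e-26 kg·m/s

When Δx → (1/10)Δx:
Δp'_min = ℏ/(2 × (1/10)Δx) = 10 × ℏ/(2Δx) = 10 × Δp_min
Δp'_min = 10 × 1.910e-26 kg·m/s = 1.910e-25 kg·m/s

Since Δp_min ∝ 1/Δx, when Δx is decreased to 1/10 of its original value, Δp_min increases to 10 times its original value.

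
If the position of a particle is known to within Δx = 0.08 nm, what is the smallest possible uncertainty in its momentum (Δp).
6.591 × 10^-25 kg·m/s

Using the Heisenberg uncertainty principle:
ΔxΔp ≥ ℏ/2

The minimum uncertainty in momentum is:
Δp_min = ℏ/(2Δx)
Δp_min = (1.055e-34 J·s) / (2 × 8.000e-11 m)
Δp_min = 6.591e-25 kg·m/s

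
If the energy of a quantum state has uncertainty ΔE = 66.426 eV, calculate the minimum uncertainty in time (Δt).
4.954 as

Using the energy-time uncertainty principle:
ΔEΔt ≥ ℏ/2

The minimum uncertainty in time is:
Δt_min = ℏ/(2ΔE)
Δt_min = (1.055e-34 J·s) / (2 × 1.064e-17 J)
Δt_min = 4.954e-18 s = 4.954 as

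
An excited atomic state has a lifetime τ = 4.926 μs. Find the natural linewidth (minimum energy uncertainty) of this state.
66.810 peV

Using the energy-time uncertainty principle:
ΔEΔt ≥ ℏ/2

The lifetime τ represents the time uncertainty Δt.
The natural linewidth (minimum energy uncertainty) is:

ΔE = ℏ/(2τ)
ΔE = (1.055e-34 J·s) / (2 × 4.926e-06 s)
ΔE = 1.070e-29 J = 66.810 peV

This natural linewidth limits the precision of spectroscopic measurements.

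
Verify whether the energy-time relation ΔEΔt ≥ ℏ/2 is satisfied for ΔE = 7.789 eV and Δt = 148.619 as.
Yes, it satisfies the uncertainty relation.

Calculate the product ΔEΔt:
ΔE = 7.789 eV = 1.248e-18 J
ΔEΔt = (1.248e-18 J) × (1.486e-16 s)
ΔEΔt = 1.855e-34 J·s

Compare to the minimum allowed value ℏ/2:
ℏ/2 = 5.273e-35 J·s

Since ΔEΔt = 1.855e-34 J·s ≥ 5.273e-35 J·s = ℏ/2,
this satisfies the uncertainty relation.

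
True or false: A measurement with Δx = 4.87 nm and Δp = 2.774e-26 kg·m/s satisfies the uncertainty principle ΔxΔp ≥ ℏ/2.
Yes, it satisfies the uncertainty principle.

Calculate the product ΔxΔp:
ΔxΔp = (4.870e-09 m) × (2.774e-26 kg·m/s)
ΔxΔp = 1.351e-34 J·s

Compare to the minimum allowed value ℏ/2:
ℏ/2 = 5.273e-35 J·s

Since ΔxΔp = 1.351e-34 J·s ≥ 5.273e-35 J·s = ℏ/2,
the measurement satisfies the uncertainty principle.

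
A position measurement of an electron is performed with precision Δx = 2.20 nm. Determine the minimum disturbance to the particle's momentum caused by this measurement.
2.397 × 10^-26 kg·m/s

The uncertainty principle implies that measuring position disturbs momentum:
ΔxΔp ≥ ℏ/2

When we measure position with precision Δx, we necessarily introduce a momentum uncertainty:
Δp ≥ ℏ/(2Δx)
Δp_min = (1.055e-34 J·s) / (2 × 2.200e-09 m)
Δp_min = 2.397e-26 kg·m/s

The more precisely we measure position, the greater the momentum disturbance.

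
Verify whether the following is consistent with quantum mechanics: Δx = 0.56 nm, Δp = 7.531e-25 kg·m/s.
Yes, it satisfies the uncertainty principle.

Calculate the product ΔxΔp:
ΔxΔp = (5.600e-10 m) × (7.531e-25 kg·m/s)
ΔxΔp = 4.217e-34 J·s

Compare to the minimum allowed value ℏ/2:
ℏ/2 = 5.273e-35 J·s

Since ΔxΔp = 4.217e-34 J·s ≥ 5.273e-35 J·s = ℏ/2,
the measurement satisfies the uncertainty principle.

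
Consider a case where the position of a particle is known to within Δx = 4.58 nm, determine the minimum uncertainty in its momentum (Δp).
1.151 × 10^-26 kg·m/s

Using the Heisenberg uncertainty principle:
ΔxΔp ≥ ℏ/2

The minimum uncertainty in momentum is:
Δp_min = ℏ/(2Δx)
Δp_min = (1.055e-34 J·s) / (2 × 4.580e-09 m)
Δp_min = 1.151e-26 kg·m/s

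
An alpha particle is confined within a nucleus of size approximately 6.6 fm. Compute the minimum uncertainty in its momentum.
7.989 × 10^-21 kg·m/s

Using the Heisenberg uncertainty principle:
ΔxΔp ≥ ℏ/2

With Δx ≈ L = 6.600e-15 m (the confinement size):
Δp_min = ℏ/(2Δx)
Δp_min = (1.055e-34 J·s) / (2 × 6.600e-15 m)
Δp_min = 7.989e-21 kg·m/s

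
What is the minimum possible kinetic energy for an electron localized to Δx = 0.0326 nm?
8.962 eV

Localizing a particle requires giving it sufficient momentum uncertainty:

1. From uncertainty principle: Δp ≥ ℏ/(2Δx)
   Δp_min = (1.055e-34 J·s) / (2 × 3.260e-11 m)
   Δp_min = 1.617e-24 kg·m/s

2. This momentum uncertainty corresponds to kinetic energy:
   KE ≈ (Δp)²/(2m) = (1.617e-24)²/(2 × 9.109e-31 kg)
   KE = 1.436e-18 J = 8.962 eV

Tighter localization requires more energy.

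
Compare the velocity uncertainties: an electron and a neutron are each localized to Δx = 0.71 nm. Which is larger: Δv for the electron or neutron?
The electron has the larger minimum velocity uncertainty, by a ratio of 1838.7.

For both particles, Δp_min = ℏ/(2Δx) = 7.427e-26 kg·m/s (same for both).

The velocity uncertainty is Δv = Δp/m:
- electron: Δv = 7.427e-26 / 9.109e-31 = 8.153e+04 m/s = 81.527 km/s
- neutron: Δv = 7.427e-26 / 1.675e-27 = 4.434e+01 m/s = 44.340 m/s

Ratio: 8.153e+04 / 4.434e+01 = 1838.7

The lighter particle has larger velocity uncertainty because Δv ∝ 1/m.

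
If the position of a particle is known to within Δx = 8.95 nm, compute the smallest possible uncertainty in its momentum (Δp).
5.891 × 10^-27 kg·m/s

Using the Heisenberg uncertainty principle:
ΔxΔp ≥ ℏ/2

The minimum uncertainty in momentum is:
Δp_min = ℏ/(2Δx)
Δp_min = (1.055e-34 J·s) / (2 × 8.950e-09 m)
Δp_min = 5.891e-27 kg·m/s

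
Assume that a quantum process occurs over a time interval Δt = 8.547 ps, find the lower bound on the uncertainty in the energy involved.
38.505 μeV

Using the energy-time uncertainty principle:
ΔEΔt ≥ ℏ/2

The minimum uncertainty in energy is:
ΔE_min = ℏ/(2Δt)
ΔE_min = (1.055e-34 J·s) / (2 × 8.547e-12 s)
ΔE_min = 6.169e-24 J = 38.505 μeV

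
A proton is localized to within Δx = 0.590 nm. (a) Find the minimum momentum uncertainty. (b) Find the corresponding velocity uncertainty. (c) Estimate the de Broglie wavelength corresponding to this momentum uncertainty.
(a) Δp_min = 8.937 × 10^-26 kg·m/s
(b) Δv_min = 53.431 m/s
(c) λ_dB = 7.414 nm

Step-by-step:

(a) From the uncertainty principle:
Δp_min = ℏ/(2Δx) = (1.055e-34 J·s)/(2 × 5.900e-10 m) = 8.937e-26 kg·m/s

(b) The velocity uncertainty:
Δv = Δp/m = (8.937e-26 kg·m/s)/(1.673e-27 kg) = 5.343e+01 m/s = 53.431 m/s

(c) The de Broglie wavelength for this momentum:
λ = h/p = (6.626e-34 J·s)/(8.937e-26 kg·m/s) = 7.414e-09 m = 7.414 nm

Note: The de Broglie wavelength is comparable to the localization size, as expected from wave-particle duality.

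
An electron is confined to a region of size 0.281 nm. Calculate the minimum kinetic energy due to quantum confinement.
120.629 meV

Using the uncertainty principle:

1. Position uncertainty: Δx ≈ 2.810e-10 m
2. Minimum momentum uncertainty: Δp = ℏ/(2Δx) = 1.876e-25 kg·m/s
3. Minimum kinetic energy:
   KE = (Δp)²/(2m) = (1.876e-25)²/(2 × 9.109e-31 kg)
   KE = 1.933e-20 J = 120.629 meV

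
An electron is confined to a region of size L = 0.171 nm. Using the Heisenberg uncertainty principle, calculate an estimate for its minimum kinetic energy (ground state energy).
325.740 meV

Using the uncertainty principle to estimate ground state energy:

1. The position uncertainty is approximately the confinement size:
   Δx ≈ L = 1.710e-10 m

2. From ΔxΔp ≥ ℏ/2, the minimum momentum uncertainty is:
   Δp ≈ ℏ/(2L) = 3.084e-25 kg·m/s

3. The kinetic energy is approximately:
   KE ≈ (Δp)²/(2m) = (3.084e-25)²/(2 × 9.109e-31 kg)
   KE ≈ 5.219e-20 J = 325.740 meV

This is an order-of-magnitude estimate of the ground state energy.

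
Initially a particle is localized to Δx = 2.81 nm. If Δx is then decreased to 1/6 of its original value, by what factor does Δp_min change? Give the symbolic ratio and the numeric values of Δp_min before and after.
Original Δp_min = 1.876 × 10^-26 kg·m/s; new Δp'_min = 1.126 × 10^-25 kg·m/s; ratio Δp'_min/Δp_min = 6.

From the uncertainty principle ΔxΔp ≥ ℏ/2, the minimum momentum uncertainty is Δp_min = ℏ/(2Δx).

Original (Δx = 2.81 nm = 2.810e-09 m):
Δp_min = (1.055e-34 J·s)/(2 × 2.810e-09 m) = 1.876e-26 kg·m/s

When Δx → (1/6)Δx:
Δp'_min = ℏ/(2 × (1/6)Δx) = 6 × ℏ/(2Δx) = 6 × Δp_min
Δp'_min = 6 × 1.876e-26 kg·m/s = 1.126e-25 kg·m/s

Since Δp_min ∝ 1/Δx, when Δx is decreased to 1/6 of its original value, Δp_min increases to 6 times its original value.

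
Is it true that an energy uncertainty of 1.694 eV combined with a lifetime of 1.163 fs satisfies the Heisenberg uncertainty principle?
Yes, it satisfies the uncertainty relation.

Calculate the product ΔEΔt:
ΔE = 1.694 eV = 2.714e-19 J
ΔEΔt = (2.714e-19 J) × (1.163e-15 s)
ΔEΔt = 3.156e-34 J·s

Compare to the minimum allowed value ℏ/2:
ℏ/2 = 5.273e-35 J·s

Since ΔEΔt = 3.156e-34 J·s ≥ 5.273e-35 J·s = ℏ/2,
this satisfies the uncertainty relation.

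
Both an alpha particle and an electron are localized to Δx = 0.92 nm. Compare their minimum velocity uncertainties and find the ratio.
The electron has the larger minimum velocity uncertainty, by a ratio of 7294.3.

For both particles, Δp_min = ℏ/(2Δx) = 5.731e-26 kg·m/s (same for both).

The velocity uncertainty is Δv = Δp/m:
- alpha particle: Δv = 5.731e-26 / 6.645e-27 = 8.626e+00 m/s = 8.626 m/s
- electron: Δv = 5.731e-26 / 9.109e-31 = 6.292e+04 m/s = 62.917 km/s

Ratio: 6.292e+04 / 8.626e+00 = 7294.3

The lighter particle has larger velocity uncertainty because Δv ∝ 1/m.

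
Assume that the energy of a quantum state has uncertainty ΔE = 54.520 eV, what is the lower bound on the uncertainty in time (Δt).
6.036 as

Using the energy-time uncertainty principle:
ΔEΔt ≥ ℏ/2

The minimum uncertainty in time is:
Δt_min = ℏ/(2ΔE)
Δt_min = (1.055e-34 J·s) / (2 × 8.735e-18 J)
Δt_min = 6.036e-18 s = 6.036 as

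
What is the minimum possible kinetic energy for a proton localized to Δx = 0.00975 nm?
54.569 meV

Localizing a particle requires giving it sufficient momentum uncertainty:

1. From uncertainty principle: Δp ≥ ℏ/(2Δx)
   Δp_min = (1.055e-34 J·s) / (2 × 9.750e-12 m)
   Δp_min = 5.408e-24 kg·m/s

2. This momentum uncertainty corresponds to kinetic energy:
   KE ≈ (Δp)²/(2m) = (5.408e-24)²/(2 × 1.673e-27 kg)
   KE = 8.743e-21 J = 54.569 meV

Tighter localization requires more energy.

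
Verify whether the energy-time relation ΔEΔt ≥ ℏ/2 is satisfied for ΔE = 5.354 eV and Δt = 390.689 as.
Yes, it satisfies the uncertainty relation.

Calculate the product ΔEΔt:
ΔE = 5.354 eV = 8.578e-19 J
ΔEΔt = (8.578e-19 J) × (3.907e-16 s)
ΔEΔt = 3.351e-34 J·s

Compare to the minimum allowed value ℏ/2:
ℏ/2 = 5.273e-35 J·s

Since ΔEΔt = 3.351e-34 J·s ≥ 5.273e-35 J·s = ℏ/2,
this satisfies the uncertainty relation.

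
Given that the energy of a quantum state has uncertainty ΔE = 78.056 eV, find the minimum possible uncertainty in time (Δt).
4.216 as

Using the energy-time uncertainty principle:
ΔEΔt ≥ ℏ/2

The minimum uncertainty in time is:
Δt_min = ℏ/(2ΔE)
Δt_min = (1.055e-34 J·s) / (2 × 1.251e-17 J)
Δt_min = 4.216e-18 s = 4.216 as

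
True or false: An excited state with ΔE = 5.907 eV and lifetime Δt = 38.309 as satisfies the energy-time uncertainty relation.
No, it violates the uncertainty relation.

Calculate the product ΔEΔt:
ΔE = 5.907 eV = 9.464e-19 J
ΔEΔt = (9.464e-19 J) × (3.831e-17 s)
ΔEΔt = 3.626e-35 J·s

Compare to the minimum allowed value ℏ/2:
ℏ/2 = 5.273e-35 J·s

Since ΔEΔt = 3.626e-35 J·s < 5.273e-35 J·s = ℏ/2,
this violates the uncertainty relation.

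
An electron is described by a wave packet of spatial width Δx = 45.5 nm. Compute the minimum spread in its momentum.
1.159 × 10^-27 kg·m/s

For a wave packet, the spatial width Δx and momentum spread Δp are related by the uncertainty principle:
ΔxΔp ≥ ℏ/2

The minimum momentum spread is:
Δp_min = ℏ/(2Δx)
Δp_min = (1.055e-34 J·s) / (2 × 4.550e-08 m)
Δp_min = 1.159e-27 kg·m/s

A wave packet cannot have both a well-defined position and well-defined momentum.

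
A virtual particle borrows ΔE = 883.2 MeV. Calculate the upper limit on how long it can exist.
3.726 × 10^-25 s

Using the energy-time uncertainty principle:
ΔEΔt ≥ ℏ/2

For a virtual particle borrowing energy ΔE, the maximum lifetime is:
Δt_max = ℏ/(2ΔE)

Converting energy:
ΔE = 883.2 MeV = 1.415e-10 J

Δt_max = (1.055e-34 J·s) / (2 × 1.415e-10 J)
Δt_max = 3.726e-25 s = 3.726 × 10^-25 s

Virtual particles with higher borrowed energy exist for shorter times.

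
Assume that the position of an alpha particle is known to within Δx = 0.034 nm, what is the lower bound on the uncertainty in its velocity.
233.397 m/s

Using the Heisenberg uncertainty principle and Δp = mΔv:
ΔxΔp ≥ ℏ/2
Δx(mΔv) ≥ ℏ/2

The minimum uncertainty in velocity is:
Δv_min = ℏ/(2mΔx)
Δv_min = (1.055e-34 J·s) / (2 × 6.645e-27 kg × 3.400e-11 m)
Δv_min = 2.334e+02 m/s = 233.397 m/s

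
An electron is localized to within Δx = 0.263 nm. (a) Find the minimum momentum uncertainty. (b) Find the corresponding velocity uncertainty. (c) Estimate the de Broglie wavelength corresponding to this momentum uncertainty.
(a) Δp_min = 2.005 × 10^-25 kg·m/s
(b) Δv_min = 220.091 km/s
(c) λ_dB = 3.305 nm

Step-by-step:

(a) From the uncertainty principle:
Δp_min = ℏ/(2Δx) = (1.055e-34 J·s)/(2 × 2.630e-10 m) = 2.005e-25 kg·m/s

(b) The velocity uncertainty:
Δv = Δp/m = (2.005e-25 kg·m/s)/(9.109e-31 kg) = 2.201e+05 m/s = 220.091 km/s

(c) The de Broglie wavelength for this momentum:
λ = h/p = (6.626e-34 J·s)/(2.005e-25 kg·m/s) = 3.305e-09 m = 3.305 nm

Note: The de Broglie wavelength is comparable to the localization size, as expected from wave-particle duality.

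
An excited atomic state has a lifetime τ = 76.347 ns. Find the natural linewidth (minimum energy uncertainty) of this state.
4.311 neV

Using the energy-time uncertainty principle:
ΔEΔt ≥ ℏ/2

The lifetime τ represents the time uncertainty Δt.
The natural linewidth (minimum energy uncertainty) is:

ΔE = ℏ/(2τ)
ΔE = (1.055e-34 J·s) / (2 × 7.635e-08 s)
ΔE = 6.906e-28 J = 4.311 neV

This natural linewidth limits the precision of spectroscopic measurements.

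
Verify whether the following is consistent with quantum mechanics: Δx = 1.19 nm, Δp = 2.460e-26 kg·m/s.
No, it violates the uncertainty principle (impossible measurement).

Calculate the product ΔxΔp:
ΔxΔp = (1.190e-09 m) × (2.460e-26 kg·m/s)
ΔxΔp = 2.927e-35 J·s

Compare to the minimum allowed value ℏ/2:
ℏ/2 = 5.273e-35 J·s

Since ΔxΔp = 2.927e-35 J·s < 5.273e-35 J·s = ℏ/2,
the measurement violates the uncertainty principle.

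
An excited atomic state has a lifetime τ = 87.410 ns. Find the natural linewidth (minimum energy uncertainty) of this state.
3.765 neV

Using the energy-time uncertainty principle:
ΔEΔt ≥ ℏ/2

The lifetime τ represents the time uncertainty Δt.
The natural linewidth (minimum energy uncertainty) is:

ΔE = ℏ/(2τ)
ΔE = (1.055e-34 J·s) / (2 × 8.741e-08 s)
ΔE = 6.032e-28 J = 3.765 neV

This natural linewidth limits the precision of spectroscopic measurements.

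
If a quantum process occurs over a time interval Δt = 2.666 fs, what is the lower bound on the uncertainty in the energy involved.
123.446 meV

Using the energy-time uncertainty principle:
ΔEΔt ≥ ℏ/2

The minimum uncertainty in energy is:
ΔE_min = ℏ/(2Δt)
ΔE_min = (1.055e-34 J·s) / (2 × 2.666e-15 s)
ΔE_min = 1.978e-20 J = 123.446 meV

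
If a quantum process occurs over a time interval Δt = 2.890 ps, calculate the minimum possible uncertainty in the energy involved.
113.878 μeV

Using the energy-time uncertainty principle:
ΔEΔt ≥ ℏ/2

The minimum uncertainty in energy is:
ΔE_min = ℏ/(2Δt)
ΔE_min = (1.055e-34 J·s) / (2 × 2.890e-12 s)
ΔE_min = 1.825e-23 J = 113.878 μeV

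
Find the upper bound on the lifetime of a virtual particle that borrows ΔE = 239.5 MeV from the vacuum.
1.374 ys

Using the energy-time uncertainty principle:
ΔEΔt ≥ ℏ/2

For a virtual particle borrowing energy ΔE, the maximum lifetime is:
Δt_max = ℏ/(2ΔE)

Converting energy:
ΔE = 239.5 MeV = 3.837e-11 J

Δt_max = (1.055e-34 J·s) / (2 × 3.837e-11 J)
Δt_max = 1.374e-24 s = 1.374 ys

Virtual particles with higher borrowed energy exist for shorter times.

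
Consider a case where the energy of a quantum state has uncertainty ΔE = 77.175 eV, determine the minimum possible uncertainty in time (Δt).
4.264 as

Using the energy-time uncertainty principle:
ΔEΔt ≥ ℏ/2

The minimum uncertainty in time is:
Δt_min = ℏ/(2ΔE)
Δt_min = (1.055e-34 J·s) / (2 × 1.236e-17 J)
Δt_min = 4.264e-18 s = 4.264 as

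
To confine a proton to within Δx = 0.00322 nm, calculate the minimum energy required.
500.314 meV

Localizing a particle requires giving it sufficient momentum uncertainty:

1. From uncertainty principle: Δp ≥ ℏ/(2Δx)
   Δp_min = (1.055e-34 J·s) / (2 × 3.220e-12 m)
   Δp_min = 1.638e-23 kg·m/s

2. This momentum uncertainty corresponds to kinetic energy:
   KE ≈ (Δp)²/(2m) = (1.638e-23)²/(2 × 1.673e-27 kg)
   KE = 8.016e-20 J = 500.314 meV

Tighter localization requires more energy.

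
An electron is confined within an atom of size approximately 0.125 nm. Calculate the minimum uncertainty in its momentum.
4.218 × 10^-25 kg·m/s

Using the Heisenberg uncertainty principle:
ΔxΔp ≥ ℏ/2

With Δx ≈ L = 1.250e-10 m (the confinement size):
Δp_min = ℏ/(2Δx)
Δp_min = (1.055e-34 J·s) / (2 × 1.250e-10 m)
Δp_min = 4.218e-25 kg·m/s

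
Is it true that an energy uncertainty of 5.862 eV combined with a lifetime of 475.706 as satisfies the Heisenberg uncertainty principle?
Yes, it satisfies the uncertainty relation.

Calculate the product ΔEΔt:
ΔE = 5.862 eV = 9.392e-19 J
ΔEΔt = (9.392e-19 J) × (4.757e-16 s)
ΔEΔt = 4.468e-34 J·s

Compare to the minimum allowed value ℏ/2:
ℏ/2 = 5.273e-35 J·s

Since ΔEΔt = 4.468e-34 J·s ≥ 5.273e-35 J·s = ℏ/2,
this satisfies the uncertainty relation.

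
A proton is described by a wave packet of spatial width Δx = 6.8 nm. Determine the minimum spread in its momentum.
7.754 × 10^-27 kg·m/s

For a wave packet, the spatial width Δx and momentum spread Δp are related by the uncertainty principle:
ΔxΔp ≥ ℏ/2

The minimum momentum spread is:
Δp_min = ℏ/(2Δx)
Δp_min = (1.055e-34 J·s) / (2 × 6.800e-09 m)
Δp_min = 7.754e-27 kg·m/s

A wave packet cannot have both a well-defined position and well-defined momentum.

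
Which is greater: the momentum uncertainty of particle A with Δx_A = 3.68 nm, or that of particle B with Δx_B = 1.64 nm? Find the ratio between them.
Particle B has the larger minimum momentum uncertainty, by a factor of 2.24.

For each particle, the minimum momentum uncertainty is Δp_min = ℏ/(2Δx):

Particle A: Δp_A = ℏ/(2×3.680e-09 m) = 1.433e-26 kg·m/s
Particle B: Δp_B = ℏ/(2×1.640e-09 m) = 3.215e-26 kg·m/s

Ratio: Δp_B/Δp_A = 2.24

Since Δp_min ∝ 1/Δx, the particle with smaller position uncertainty (B) has larger momentum uncertainty.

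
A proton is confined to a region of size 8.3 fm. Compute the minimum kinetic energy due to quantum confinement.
75.301 keV

Using the uncertainty principle:

1. Position uncertainty: Δx ≈ 8.300e-15 m
2. Minimum momentum uncertainty: Δp = ℏ/(2Δx) = 6.353e-21 kg·m/s
3. Minimum kinetic energy:
   KE = (Δp)²/(2m) = (6.353e-21)²/(2 × 1.673e-27 kg)
   KE = 1.206e-14 J = 75.301 keV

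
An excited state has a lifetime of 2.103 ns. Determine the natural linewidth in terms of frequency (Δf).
37.840 MHz

Using the energy-time uncertainty principle and E = hf:
ΔEΔt ≥ ℏ/2
hΔf·Δt ≥ ℏ/2

The minimum frequency uncertainty is:
Δf = ℏ/(2hτ) = 1/(4πτ)
Δf = 1/(4π × 2.103e-09 s)
Δf = 3.784e+07 Hz = 37.840 MHz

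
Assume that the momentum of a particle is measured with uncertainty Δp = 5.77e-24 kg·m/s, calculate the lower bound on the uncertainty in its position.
9.138 pm

Using the Heisenberg uncertainty principle:
ΔxΔp ≥ ℏ/2

The minimum uncertainty in position is:
Δx_min = ℏ/(2Δp)
Δx_min = (1.055e-34 J·s) / (2 × 5.770e-24 kg·m/s)
Δx_min = 9.138e-12 m = 9.138 pm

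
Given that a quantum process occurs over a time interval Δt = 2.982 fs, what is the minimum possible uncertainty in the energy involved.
110.364 meV

Using the energy-time uncertainty principle:
ΔEΔt ≥ ℏ/2

The minimum uncertainty in energy is:
ΔE_min = ℏ/(2Δt)
ΔE_min = (1.055e-34 J·s) / (2 × 2.982e-15 s)
ΔE_min = 1.768e-20 J = 110.364 meV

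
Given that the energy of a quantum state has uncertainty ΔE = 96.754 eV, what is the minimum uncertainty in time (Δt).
3.401 as

Using the energy-time uncertainty principle:
ΔEΔt ≥ ℏ/2

The minimum uncertainty in time is:
Δt_min = ℏ/(2ΔE)
Δt_min = (1.055e-34 J·s) / (2 × 1.550e-17 J)
Δt_min = 3.401e-18 s = 3.401 as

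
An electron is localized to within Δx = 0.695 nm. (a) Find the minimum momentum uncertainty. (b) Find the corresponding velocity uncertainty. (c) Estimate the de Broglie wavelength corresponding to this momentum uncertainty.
(a) Δp_min = 7.587 × 10^-26 kg·m/s
(b) Δv_min = 83.286 km/s
(c) λ_dB = 8.734 nm

Step-by-step:

(a) From the uncertainty principle:
Δp_min = ℏ/(2Δx) = (1.055e-34 J·s)/(2 × 6.950e-10 m) = 7.587e-26 kg·m/s

(b) The velocity uncertainty:
Δv = Δp/m = (7.587e-26 kg·m/s)/(9.109e-31 kg) = 8.329e+04 m/s = 83.286 km/s

(c) The de Broglie wavelength for this momentum:
λ = h/p = (6.626e-34 J·s)/(7.587e-26 kg·m/s) = 8.734e-09 m = 8.734 nm

Note: The de Broglie wavelength is comparable to the localization size, as expected from wave-particle duality.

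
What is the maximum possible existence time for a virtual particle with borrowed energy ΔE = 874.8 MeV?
3.762 × 10^-25 s

Using the energy-time uncertainty principle:
ΔEΔt ≥ ℏ/2

For a virtual particle borrowing energy ΔE, the maximum lifetime is:
Δt_max = ℏ/(2ΔE)

Converting energy:
ΔE = 874.8 MeV = 1.402e-10 J

Δt_max = (1.055e-34 J·s) / (2 × 1.402e-10 J)
Δt_max = 3.762e-25 s = 3.762 × 10^-25 s

Virtual particles with higher borrowed energy exist for shorter times.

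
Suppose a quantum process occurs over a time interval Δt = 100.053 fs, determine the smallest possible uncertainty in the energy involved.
3.289 meV

Using the energy-time uncertainty principle:
ΔEΔt ≥ ℏ/2

The minimum uncertainty in energy is:
ΔE_min = ℏ/(2Δt)
ΔE_min = (1.055e-34 J·s) / (2 × 1.001e-13 s)
ΔE_min = 5.270e-22 J = 3.289 meV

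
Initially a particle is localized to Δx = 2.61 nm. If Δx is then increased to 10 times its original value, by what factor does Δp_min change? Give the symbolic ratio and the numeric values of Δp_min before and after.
Original Δp_min = 2.020 × 10^-26 kg·m/s; new Δp'_min = 2.020 × 10^-27 kg·m/s; ratio Δp'_min/Δp_min = 1/10.

From the uncertainty principle ΔxΔp ≥ ℏ/2, the minimum momentum uncertainty is Δp_min = ℏ/(2Δx).

Original (Δx = 2.61 nm = 2.610e-09 m):
Δp_min = (1.055e-34 J·s)/(2 × 2.610e-09 m) = 2.020e-26 kg·m/s

When Δx → 10Δx:
Δp'_min = ℏ/(2 × 10Δx) = (1/10) × ℏ/(2Δx) = (1/10) × Δp_min
Δp'_min = 1/10 × 2.020e-26 kg·m/s = 2.020e-27 kg·m/s

Since Δp_min ∝ 1/Δx, when Δx is increased to 10 times its original value, Δp_min decreases to 1/10 of its original value.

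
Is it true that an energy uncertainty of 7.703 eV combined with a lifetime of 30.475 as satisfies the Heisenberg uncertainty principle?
No, it violates the uncertainty relation.

Calculate the product ΔEΔt:
ΔE = 7.703 eV = 1.234e-18 J
ΔEΔt = (1.234e-18 J) × (3.047e-17 s)
ΔEΔt = 3.761e-35 J·s

Compare to the minimum allowed value ℏ/2:
ℏ/2 = 5.273e-35 J·s

Since ΔEΔt = 3.761e-35 J·s < 5.273e-35 J·s = ℏ/2,
this violates the uncertainty relation.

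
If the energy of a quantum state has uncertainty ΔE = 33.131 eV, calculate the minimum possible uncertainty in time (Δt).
9.933 as

Using the energy-time uncertainty principle:
ΔEΔt ≥ ℏ/2

The minimum uncertainty in time is:
Δt_min = ℏ/(2ΔE)
Δt_min = (1.055e-34 J·s) / (2 × 5.308e-18 J)
Δt_min = 9.933e-18 s = 9.933 as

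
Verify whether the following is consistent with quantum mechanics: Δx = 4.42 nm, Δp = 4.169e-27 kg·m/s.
No, it violates the uncertainty principle (impossible measurement).

Calculate the product ΔxΔp:
ΔxΔp = (4.420e-09 m) × (4.169e-27 kg·m/s)
ΔxΔp = 1.843e-35 J·s

Compare to the minimum allowed value ℏ/2:
ℏ/2 = 5.273e-35 J·s

Since ΔxΔp = 1.843e-35 J·s < 5.273e-35 J·s = ℏ/2,
the measurement violates the uncertainty principle.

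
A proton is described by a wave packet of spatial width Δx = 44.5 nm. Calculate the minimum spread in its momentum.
1.185 × 10^-27 kg·m/s

For a wave packet, the spatial width Δx and momentum spread Δp are related by the uncertainty principle:
ΔxΔp ≥ ℏ/2

The minimum momentum spread is:
Δp_min = ℏ/(2Δx)
Δp_min = (1.055e-34 J·s) / (2 × 4.450e-08 m)
Δp_min = 1.185e-27 kg·m/s

A wave packet cannot have both a well-defined position and well-defined momentum.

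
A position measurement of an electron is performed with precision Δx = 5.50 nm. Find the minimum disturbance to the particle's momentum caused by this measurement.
9.587 × 10^-27 kg·m/s

The uncertainty principle implies that measuring position disturbs momentum:
ΔxΔp ≥ ℏ/2

When we measure position with precision Δx, we necessarily introduce a momentum uncertainty:
Δp ≥ ℏ/(2Δx)
Δp_min = (1.055e-34 J·s) / (2 × 5.500e-09 m)
Δp_min = 9.587e-27 kg·m/s

The more precisely we measure position, the greater the momentum disturbance.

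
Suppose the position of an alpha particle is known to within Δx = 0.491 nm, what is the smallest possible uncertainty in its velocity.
16.162 m/s

Using the Heisenberg uncertainty principle and Δp = mΔv:
ΔxΔp ≥ ℏ/2
Δx(mΔv) ≥ ℏ/2

The minimum uncertainty in velocity is:
Δv_min = ℏ/(2mΔx)
Δv_min = (1.055e-34 J·s) / (2 × 6.645e-27 kg × 4.910e-10 m)
Δv_min = 1.616e+01 m/s = 16.162 m/s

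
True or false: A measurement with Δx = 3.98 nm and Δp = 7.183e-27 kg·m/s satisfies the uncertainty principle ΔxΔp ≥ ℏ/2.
No, it violates the uncertainty principle (impossible measurement).

Calculate the product ΔxΔp:
ΔxΔp = (3.980e-09 m) × (7.183e-27 kg·m/s)
ΔxΔp = 2.859e-35 J·s

Compare to the minimum allowed value ℏ/2:
ℏ/2 = 5.273e-35 J·s

Since ΔxΔp = 2.859e-35 J·s < 5.273e-35 J·s = ℏ/2,
the measurement violates the uncertainty principle.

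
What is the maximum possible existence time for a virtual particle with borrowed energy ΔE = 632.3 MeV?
5.205 × 10^-25 s

Using the energy-time uncertainty principle:
ΔEΔt ≥ ℏ/2

For a virtual particle borrowing energy ΔE, the maximum lifetime is:
Δt_max = ℏ/(2ΔE)

Converting energy:
ΔE = 632.3 MeV = 1.013e-10 J

Δt_max = (1.055e-34 J·s) / (2 × 1.013e-10 J)
Δt_max = 5.205e-25 s = 5.205 × 10^-25 s

Virtual particles with higher borrowed energy exist for shorter times.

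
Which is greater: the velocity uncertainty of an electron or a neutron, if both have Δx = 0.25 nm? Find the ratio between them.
The electron has the larger minimum velocity uncertainty, by a ratio of 1838.7.

For both particles, Δp_min = ℏ/(2Δx) = 2.109e-25 kg·m/s (same for both).

The velocity uncertainty is Δv = Δp/m:
- electron: Δv = 2.109e-25 / 9.109e-31 = 2.315e+05 m/s = 231.535 km/s
- neutron: Δv = 2.109e-25 / 1.675e-27 = 1.259e+02 m/s = 125.924 m/s

Ratio: 2.315e+05 / 1.259e+02 = 1838.7

The lighter particle has larger velocity uncertainty because Δv ∝ 1/m.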